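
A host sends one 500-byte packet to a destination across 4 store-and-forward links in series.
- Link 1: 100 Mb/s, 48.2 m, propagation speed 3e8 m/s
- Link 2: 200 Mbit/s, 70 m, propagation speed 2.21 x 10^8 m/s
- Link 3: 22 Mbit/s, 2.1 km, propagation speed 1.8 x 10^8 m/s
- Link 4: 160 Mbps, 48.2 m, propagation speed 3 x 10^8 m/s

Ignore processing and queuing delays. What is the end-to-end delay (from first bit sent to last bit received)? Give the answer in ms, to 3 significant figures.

L = 500 × 8 = 4000 bits.
Transmission delays (L/R per hop): 0.04, 0.02, 0.181818, 0.025 ms; sum = 0.266818 ms.
Propagation delays (d/s per hop): 0.000160667, 0.000316742, 0.0116667, 0.000160667 ms; sum = 0.0123047 ms.
End-to-end = 0.279 ms.

0.279 ms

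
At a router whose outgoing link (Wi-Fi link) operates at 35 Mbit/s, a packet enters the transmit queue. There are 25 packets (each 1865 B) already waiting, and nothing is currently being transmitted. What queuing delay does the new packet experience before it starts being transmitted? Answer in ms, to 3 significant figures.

10.7 ms

Each queued packet: L/R = 14920/35000000 = 0.426286 ms.
25 queued → 10.6571 ms.
Queuing delay = 10.7 ms.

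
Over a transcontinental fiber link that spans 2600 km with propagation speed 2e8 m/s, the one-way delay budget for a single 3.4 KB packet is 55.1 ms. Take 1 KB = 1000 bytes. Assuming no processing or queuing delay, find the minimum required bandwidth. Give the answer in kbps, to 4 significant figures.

646.1 kbps

L = 27200 bits.
Propagation delay = 2600000 / 200000000 = 13 ms.
Transmission budget = 55.1 − 13 = 42.1 ms.
R ≥ L / t_tx = 27200 bits / 0.0421 s = 646.1 kbps.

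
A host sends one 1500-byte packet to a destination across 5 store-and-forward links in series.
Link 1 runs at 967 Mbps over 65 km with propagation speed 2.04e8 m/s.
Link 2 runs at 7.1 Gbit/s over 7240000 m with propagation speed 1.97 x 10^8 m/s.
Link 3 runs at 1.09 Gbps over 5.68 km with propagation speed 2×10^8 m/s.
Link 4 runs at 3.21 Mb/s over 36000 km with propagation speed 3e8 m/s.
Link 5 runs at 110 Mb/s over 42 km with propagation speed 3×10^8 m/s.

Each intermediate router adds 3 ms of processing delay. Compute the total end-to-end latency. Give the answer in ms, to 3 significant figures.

L = 1500 × 8 = 12000 bits.
Transmission delays (L/R per hop): 0.0124095, 0.00169014, 0.0110092, 3.73832, 0.109091 ms; sum = 3.87252 ms.
Propagation delays (d/s per hop): 0.318627, 36.7513, 0.0284, 120, 0.14 ms; sum = 157.238 ms.
Processing at 4 router(s): 4 × 3 ms = 12 ms.
End-to-end = 173 ms.

173 ms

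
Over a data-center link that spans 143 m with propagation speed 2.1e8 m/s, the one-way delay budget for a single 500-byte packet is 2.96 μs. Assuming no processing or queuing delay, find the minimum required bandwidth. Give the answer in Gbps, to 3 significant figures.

L = 4000 bits.
Propagation delay = 143 / 210000000 = 0.680952 μs.
Transmission budget = 2.96 − 0.680952 = 2.27905 μs.
R ≥ L / t_tx = 4000 bits / 2.27905e-06 s = 1.76 Gbps.

1.76 Gbps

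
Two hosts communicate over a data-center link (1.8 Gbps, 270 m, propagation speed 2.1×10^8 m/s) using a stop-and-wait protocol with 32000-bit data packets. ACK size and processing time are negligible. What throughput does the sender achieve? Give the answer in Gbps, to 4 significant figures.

1.573 Gbps

t_tx = L/R = 32000/1800000000 = 1.77778e-05 s.
t_prop = 270/210000000 = 1.28571e-06 s; RTT = 2.57143e-06 s.
Cycle = t_tx + RTT = 2.03492e-05 s.
Throughput = L / cycle = 32000 / 2.03492e-05 = 1.573 Gbps.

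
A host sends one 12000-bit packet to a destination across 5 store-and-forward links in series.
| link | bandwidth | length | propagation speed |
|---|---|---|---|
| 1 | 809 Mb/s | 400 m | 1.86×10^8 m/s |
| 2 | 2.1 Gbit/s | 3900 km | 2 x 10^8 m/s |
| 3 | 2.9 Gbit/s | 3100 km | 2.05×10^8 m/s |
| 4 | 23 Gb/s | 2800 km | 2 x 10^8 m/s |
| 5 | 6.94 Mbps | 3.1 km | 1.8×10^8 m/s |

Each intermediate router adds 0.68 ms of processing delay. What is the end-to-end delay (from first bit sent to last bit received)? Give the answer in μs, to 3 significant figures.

Transmission delays (L/R per hop): 14.8331, 5.71429, 4.13793, 0.521739, 1729.11 μs; sum = 1754.31 μs.
Propagation delays (d/s per hop): 2.15054, 19500, 15122, 14000, 17.2222 μs; sum = 48641.3 μs.
Processing at 4 router(s): 4 × 0.68 ms = 2720 μs.
End-to-end = 53100 μs.

53100 μs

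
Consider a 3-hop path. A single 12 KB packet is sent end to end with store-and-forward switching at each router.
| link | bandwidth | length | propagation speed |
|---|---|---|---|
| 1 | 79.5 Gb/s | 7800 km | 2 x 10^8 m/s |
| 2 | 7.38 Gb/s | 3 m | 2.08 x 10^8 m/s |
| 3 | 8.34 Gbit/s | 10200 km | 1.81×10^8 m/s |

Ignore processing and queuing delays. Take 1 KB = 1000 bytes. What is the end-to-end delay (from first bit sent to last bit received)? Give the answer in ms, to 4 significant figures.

L = 96000 bits.
Transmission delays (L/R per hop): 0.00120755, 0.0130081, 0.0115108 ms; sum = 0.0257265 ms.
Propagation delays (d/s per hop): 39, 1.44231e-05, 56.3536 ms; sum = 95.3536 ms.
End-to-end = 95.38 ms.

95.38 ms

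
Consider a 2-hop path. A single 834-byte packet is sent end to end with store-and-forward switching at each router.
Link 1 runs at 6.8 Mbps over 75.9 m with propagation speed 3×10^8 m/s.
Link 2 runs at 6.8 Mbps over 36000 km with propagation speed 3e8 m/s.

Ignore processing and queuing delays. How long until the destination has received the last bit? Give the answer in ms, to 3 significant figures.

122 ms

L = 834 × 8 = 6672 bits.
Transmission delay per hop = L/R = 6672/6800000 = 0.981176 ms; 2 hops → 1.96235 ms.
Propagation delays (d/s per hop): 0.000253, 120 ms; sum = 120 ms.
End-to-end = 122 ms.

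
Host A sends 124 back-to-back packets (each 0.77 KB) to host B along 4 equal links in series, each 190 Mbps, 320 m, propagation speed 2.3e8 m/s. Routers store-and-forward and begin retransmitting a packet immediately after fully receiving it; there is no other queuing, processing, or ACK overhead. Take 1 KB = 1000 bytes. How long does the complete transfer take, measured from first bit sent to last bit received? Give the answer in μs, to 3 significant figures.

4120 μs

Per-hop transmission t_tx = L/R = 6160/190000000 = 32.4211 μs.
Per-hop propagation t_prop = 320/2.3e+08 = 1.3913 μs.
Pipeline fill: first packet needs 4·t_tx to clear all hops; remaining 123 packets each add one t_tx.
Total = (4+124-1)·t_tx + 4·t_prop = 127·32.4211 + 4·1.3913 = 4120 μs.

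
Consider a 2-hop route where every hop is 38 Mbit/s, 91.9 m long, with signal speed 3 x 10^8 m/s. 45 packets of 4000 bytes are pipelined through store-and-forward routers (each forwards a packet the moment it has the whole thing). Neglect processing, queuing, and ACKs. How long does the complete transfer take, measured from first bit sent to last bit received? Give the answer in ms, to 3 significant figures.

38.7 ms

Per-hop transmission t_tx = L/R = 32000/38000000 = 0.842105 ms.
Per-hop propagation t_prop = 91.9/300000000 = 0.000306333 ms.
Pipeline fill: first packet needs 2·t_tx to clear all hops; remaining 44 packets each add one t_tx.
Total = (2+45-1)·t_tx + 2·t_prop = 46·0.842105 + 2·0.000306333 = 38.7 ms.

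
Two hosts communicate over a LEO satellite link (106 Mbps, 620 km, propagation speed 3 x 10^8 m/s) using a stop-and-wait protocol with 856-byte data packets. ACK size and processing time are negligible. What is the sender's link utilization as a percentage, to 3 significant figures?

t_tx = L/R = 6848/106000000 = 6.46038e-05 s.
t_prop = 620000/300000000 = 0.00206667 s; RTT = 0.00413333 s.
Cycle = t_tx + RTT = 0.00419794 s.
Utilization = t_tx / cycle = 6.46038e-05/0.00419794 = 1.54 %.

1.54 %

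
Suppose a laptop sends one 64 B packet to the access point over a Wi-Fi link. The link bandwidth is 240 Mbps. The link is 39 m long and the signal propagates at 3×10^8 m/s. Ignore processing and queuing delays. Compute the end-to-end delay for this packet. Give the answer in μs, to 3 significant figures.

L = 64 × 8 = 512 bits.
Transmission delay = L/R = 512 / 240000000 = 2.13333 μs.
Propagation delay = d/s = 39 m / 300000000 m/s = 0.13 μs.
Total = 2.26 μs.

2.26 μs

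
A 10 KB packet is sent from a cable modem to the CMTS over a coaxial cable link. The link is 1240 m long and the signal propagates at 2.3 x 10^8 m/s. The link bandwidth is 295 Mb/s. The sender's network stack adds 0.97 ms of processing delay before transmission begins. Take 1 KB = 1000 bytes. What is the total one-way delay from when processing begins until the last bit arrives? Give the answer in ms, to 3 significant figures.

L = 80000 bits.
Transmission delay = L/R = 80000 / 295000000 = 0.271186 ms.
Propagation delay = d/s = 1240 m / 2.3e+08 m/s = 0.0053913 ms.
Plus processing delay 0.97 ms = 0.97 ms.
Total = 1.25 ms.

1.25 ms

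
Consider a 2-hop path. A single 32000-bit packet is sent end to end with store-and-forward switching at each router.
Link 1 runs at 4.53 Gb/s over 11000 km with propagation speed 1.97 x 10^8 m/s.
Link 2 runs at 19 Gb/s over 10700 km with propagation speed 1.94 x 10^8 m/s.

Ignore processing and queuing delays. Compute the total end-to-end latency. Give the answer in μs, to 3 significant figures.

Transmission delays (L/R per hop): 7.06402, 1.68421 μs; sum = 8.74823 μs.
Propagation delays (d/s per hop): 55837.6, 55154.6 μs; sum = 110992 μs.
End-to-end = 111000 μs.

111000 μs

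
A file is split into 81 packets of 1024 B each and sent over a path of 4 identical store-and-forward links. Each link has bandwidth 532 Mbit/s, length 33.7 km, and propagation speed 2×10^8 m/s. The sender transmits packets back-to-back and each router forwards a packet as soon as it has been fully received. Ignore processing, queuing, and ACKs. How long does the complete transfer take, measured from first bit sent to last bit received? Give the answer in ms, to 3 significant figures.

Per-hop transmission t_tx = L/R = 8192/532000000 = 0.0153985 ms.
Per-hop propagation t_prop = 33700/200000000 = 0.1685 ms.
Pipeline fill: first packet needs 4·t_tx to clear all hops; remaining 80 packets each add one t_tx.
Total = (4+81-1)·t_tx + 4·t_prop = 84·0.0153985 + 4·0.1685 = 1.97 ms.

1.97 ms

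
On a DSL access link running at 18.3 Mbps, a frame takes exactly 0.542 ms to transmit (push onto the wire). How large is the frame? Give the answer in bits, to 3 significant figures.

L = R × t_tx = 18300000 b/s × 0.000542 s = 9918.6 bits.

9920 bits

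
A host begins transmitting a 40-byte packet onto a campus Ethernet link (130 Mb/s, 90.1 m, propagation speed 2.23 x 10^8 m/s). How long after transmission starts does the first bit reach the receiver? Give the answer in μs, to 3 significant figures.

First bit experiences only propagation delay: d/s = 90.1/223000000 = 0.404 μs.

0.404 μs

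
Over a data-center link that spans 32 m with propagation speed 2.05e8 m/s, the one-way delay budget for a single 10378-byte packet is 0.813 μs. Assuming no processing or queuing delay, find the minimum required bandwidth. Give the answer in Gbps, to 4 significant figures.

126.4 Gbps

L = 83024 bits.
Propagation delay = 32 / 2.05e+08 = 0.156098 μs.
Transmission budget = 0.813 − 0.156098 = 0.656902 μs.
R ≥ L / t_tx = 83024 bits / 6.56902e-07 s = 126.4 Gbps.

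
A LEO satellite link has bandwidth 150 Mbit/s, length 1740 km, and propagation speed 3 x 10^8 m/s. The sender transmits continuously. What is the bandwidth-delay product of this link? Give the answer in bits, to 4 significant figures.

Propagation delay = 1740000 / 300000000 = 0.0058 s.
BDP = R × t_prop = 150000000 × 0.0058 = 870000 bits.

870000 bits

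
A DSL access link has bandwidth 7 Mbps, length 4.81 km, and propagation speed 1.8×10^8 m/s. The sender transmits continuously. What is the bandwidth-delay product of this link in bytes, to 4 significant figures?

Propagation delay = 4810 / 180000000 = 2.67222e-05 s.
BDP = R × t_prop = 7000000 × 2.67222e-05 = 187.056 bits.
In bytes: 187.056/8 = 23.38 bytes.

23.38 bytes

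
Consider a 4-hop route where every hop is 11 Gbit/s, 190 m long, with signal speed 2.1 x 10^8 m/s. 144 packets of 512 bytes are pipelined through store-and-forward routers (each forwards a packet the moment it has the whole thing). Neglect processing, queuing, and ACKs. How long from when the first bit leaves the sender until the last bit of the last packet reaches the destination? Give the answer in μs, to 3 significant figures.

58.4 μs

Per-hop transmission t_tx = L/R = 4096/11000000000 = 0.372364 μs.
Per-hop propagation t_prop = 190/210000000 = 0.904762 μs.
Pipeline fill: first packet needs 4·t_tx to clear all hops; remaining 143 packets each add one t_tx.
Total = (4+144-1)·t_tx + 4·t_prop = 147·0.372364 + 4·0.904762 = 58.4 μs.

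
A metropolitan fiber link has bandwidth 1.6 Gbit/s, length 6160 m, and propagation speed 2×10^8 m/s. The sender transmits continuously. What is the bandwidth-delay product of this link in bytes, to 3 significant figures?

6160 bytes

Propagation delay = 6160 / 200000000 = 3.08e-05 s.
BDP = R × t_prop = 1600000000 × 3.08e-05 = 49280 bits.
In bytes: 49280/8 = 6160 bytes.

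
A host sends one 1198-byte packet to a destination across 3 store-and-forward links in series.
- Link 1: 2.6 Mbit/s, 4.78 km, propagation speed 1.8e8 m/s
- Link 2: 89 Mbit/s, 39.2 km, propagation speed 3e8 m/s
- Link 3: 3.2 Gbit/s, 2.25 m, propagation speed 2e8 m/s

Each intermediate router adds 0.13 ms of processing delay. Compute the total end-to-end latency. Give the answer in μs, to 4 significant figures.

L = 1198 × 8 = 9584 bits.
Transmission delays (L/R per hop): 3686.15, 107.685, 2.995 μs; sum = 3796.83 μs.
Propagation delays (d/s per hop): 26.5556, 130.667, 0.01125 μs; sum = 157.233 μs.
Processing at 2 router(s): 2 × 0.13 ms = 260 μs.
End-to-end = 4214 μs.

4214 μs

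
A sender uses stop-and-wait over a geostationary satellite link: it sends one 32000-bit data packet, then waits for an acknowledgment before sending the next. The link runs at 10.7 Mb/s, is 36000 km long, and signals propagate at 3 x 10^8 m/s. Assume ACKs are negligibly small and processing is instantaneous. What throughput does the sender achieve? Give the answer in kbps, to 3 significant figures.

t_tx = L/R = 32000/10700000 = 0.00299065 s.
t_prop = 36000000/300000000 = 0.12 s; RTT = 0.24 s.
Cycle = t_tx + RTT = 0.242991 s.
Throughput = L / cycle = 32000 / 0.242991 = 132 kbps.

132 kbps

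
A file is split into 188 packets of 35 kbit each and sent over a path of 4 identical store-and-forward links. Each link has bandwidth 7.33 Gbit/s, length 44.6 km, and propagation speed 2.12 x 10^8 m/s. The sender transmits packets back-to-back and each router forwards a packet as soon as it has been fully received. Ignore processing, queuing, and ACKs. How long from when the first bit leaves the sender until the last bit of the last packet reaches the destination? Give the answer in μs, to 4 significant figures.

Per-hop transmission t_tx = L/R = 35000/7330000000 = 4.7749 μs.
Per-hop propagation t_prop = 44600/212000000 = 210.377 μs.
Pipeline fill: first packet needs 4·t_tx to clear all hops; remaining 187 packets each add one t_tx.
Total = (4+188-1)·t_tx + 4·t_prop = 191·4.7749 + 4·210.377 = 1754 μs.

1754 μs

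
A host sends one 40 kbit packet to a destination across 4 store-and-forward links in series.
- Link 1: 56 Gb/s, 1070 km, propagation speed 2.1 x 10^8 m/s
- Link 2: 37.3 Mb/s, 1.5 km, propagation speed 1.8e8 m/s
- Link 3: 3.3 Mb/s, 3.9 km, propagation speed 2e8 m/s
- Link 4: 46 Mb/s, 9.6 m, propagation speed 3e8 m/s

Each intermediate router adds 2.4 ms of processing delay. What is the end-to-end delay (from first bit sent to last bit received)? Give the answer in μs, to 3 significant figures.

26400 μs

L = 40000 bits.
Transmission delays (L/R per hop): 0.714286, 1072.39, 12121.2, 869.565 μs; sum = 14063.9 μs.
Propagation delays (d/s per hop): 5095.24, 8.33333, 19.5, 0.032 μs; sum = 5123.1 μs.
Processing at 3 router(s): 3 × 2.4 ms = 7200 μs.
End-to-end = 26400 μs.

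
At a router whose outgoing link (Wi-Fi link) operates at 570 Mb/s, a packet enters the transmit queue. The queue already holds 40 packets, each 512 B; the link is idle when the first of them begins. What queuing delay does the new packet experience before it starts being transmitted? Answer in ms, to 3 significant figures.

Each queued packet: L/R = 4096/570000000 = 0.00718596 ms.
40 queued → 0.287439 ms.
Queuing delay = 0.287 ms.

0.287 ms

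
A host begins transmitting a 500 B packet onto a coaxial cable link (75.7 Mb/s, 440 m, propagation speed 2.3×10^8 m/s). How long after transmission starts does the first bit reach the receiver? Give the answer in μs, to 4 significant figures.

First bit experiences only propagation delay: d/s = 440/2.3e+08 = 1.913 μs.

1.913 μs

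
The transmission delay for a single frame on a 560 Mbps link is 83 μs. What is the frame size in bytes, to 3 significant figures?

5810 bytes

L = R × t_tx = 560000000 b/s × 8.3e-05 s = 46480 bits.
In bytes: 46480 / 8 = 5810 bytes.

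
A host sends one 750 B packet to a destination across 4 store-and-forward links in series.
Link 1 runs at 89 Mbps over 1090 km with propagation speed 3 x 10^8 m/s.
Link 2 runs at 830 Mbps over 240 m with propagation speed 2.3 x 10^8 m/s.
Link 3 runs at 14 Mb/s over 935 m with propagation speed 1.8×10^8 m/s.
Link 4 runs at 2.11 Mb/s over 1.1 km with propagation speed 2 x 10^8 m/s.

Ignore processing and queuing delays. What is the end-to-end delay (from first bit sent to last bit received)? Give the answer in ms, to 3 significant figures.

L = 750 × 8 = 6000 bits.
Transmission delays (L/R per hop): 0.0674157, 0.00722892, 0.428571, 2.8436 ms; sum = 3.34682 ms.
Propagation delays (d/s per hop): 3.63333, 0.00104348, 0.00519444, 0.0055 ms; sum = 3.64507 ms.
End-to-end = 6.99 ms.

6.99 ms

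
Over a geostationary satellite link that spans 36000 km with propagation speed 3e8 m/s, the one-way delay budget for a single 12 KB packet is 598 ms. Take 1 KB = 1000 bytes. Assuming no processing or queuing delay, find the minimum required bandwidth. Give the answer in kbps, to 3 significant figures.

L = 96000 bits.
Propagation delay = 36000000 / 300000000 = 120 ms.
Transmission budget = 598 − 120 = 478 ms.
R ≥ L / t_tx = 96000 bits / 0.478 s = 201 kbps.

201 kbps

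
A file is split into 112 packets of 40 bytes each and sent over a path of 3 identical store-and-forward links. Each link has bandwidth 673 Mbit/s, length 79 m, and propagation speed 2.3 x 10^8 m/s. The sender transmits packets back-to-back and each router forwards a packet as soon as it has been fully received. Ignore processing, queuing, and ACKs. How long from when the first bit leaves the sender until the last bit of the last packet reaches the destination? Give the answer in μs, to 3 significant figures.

55.2 μs

Per-hop transmission t_tx = L/R = 320/673000000 = 0.475483 μs.
Per-hop propagation t_prop = 79/2.3e+08 = 0.343478 μs.
Pipeline fill: first packet needs 3·t_tx to clear all hops; remaining 111 packets each add one t_tx.
Total = (3+112-1)·t_tx + 3·t_prop = 114·0.475483 + 3·0.343478 = 55.2 μs.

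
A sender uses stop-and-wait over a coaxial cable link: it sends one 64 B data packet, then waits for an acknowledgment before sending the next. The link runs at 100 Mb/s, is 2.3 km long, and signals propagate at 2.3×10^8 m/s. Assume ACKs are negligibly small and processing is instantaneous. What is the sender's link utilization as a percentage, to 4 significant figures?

t_tx = L/R = 512/100000000 = 5.12e-06 s.
t_prop = 2300/2.3e+08 = 1e-05 s; RTT = 2e-05 s.
Cycle = t_tx + RTT = 2.512e-05 s.
Utilization = t_tx / cycle = 5.12e-06/2.512e-05 = 20.38 %.

20.38 %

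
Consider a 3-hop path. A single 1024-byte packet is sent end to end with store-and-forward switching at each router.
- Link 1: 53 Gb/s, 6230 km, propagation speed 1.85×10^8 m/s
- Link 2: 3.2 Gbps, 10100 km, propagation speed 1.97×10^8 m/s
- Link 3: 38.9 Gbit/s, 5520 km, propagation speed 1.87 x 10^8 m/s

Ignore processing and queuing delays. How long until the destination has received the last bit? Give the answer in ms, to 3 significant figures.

L = 1024 × 8 = 8192 bits.
Transmission delays (L/R per hop): 0.000154566, 0.00256, 0.000210591 ms; sum = 0.00292516 ms.
Propagation delays (d/s per hop): 33.6757, 51.269, 29.5187 ms; sum = 114.463 ms.
End-to-end = 114 ms.

114 ms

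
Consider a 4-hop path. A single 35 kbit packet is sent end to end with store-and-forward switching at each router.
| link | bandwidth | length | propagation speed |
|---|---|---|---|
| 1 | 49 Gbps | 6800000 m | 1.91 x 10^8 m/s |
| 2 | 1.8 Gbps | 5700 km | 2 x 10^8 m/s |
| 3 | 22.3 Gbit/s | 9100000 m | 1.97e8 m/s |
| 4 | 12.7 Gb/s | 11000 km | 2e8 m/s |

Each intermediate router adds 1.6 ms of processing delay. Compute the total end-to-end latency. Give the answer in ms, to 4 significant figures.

L = 35000 bits.
Transmission delays (L/R per hop): 0.000714286, 0.0194444, 0.00156951, 0.00275591 ms; sum = 0.0244841 ms.
Propagation delays (d/s per hop): 35.6021, 28.5, 46.1929, 55 ms; sum = 165.295 ms.
Processing at 3 router(s): 3 × 1.6 ms = 4.8 ms.
End-to-end = 170.1 ms.

170.1 ms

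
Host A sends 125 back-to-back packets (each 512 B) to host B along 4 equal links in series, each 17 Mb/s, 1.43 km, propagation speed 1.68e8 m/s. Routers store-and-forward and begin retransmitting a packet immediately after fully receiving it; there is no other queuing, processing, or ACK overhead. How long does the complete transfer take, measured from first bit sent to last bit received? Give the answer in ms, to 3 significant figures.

30.9 ms

Per-hop transmission t_tx = L/R = 4096/17000000 = 0.240941 ms.
Per-hop propagation t_prop = 1430/168000000 = 0.0085119 ms.
Pipeline fill: first packet needs 4·t_tx to clear all hops; remaining 124 packets each add one t_tx.
Total = (4+125-1)·t_tx + 4·t_prop = 128·0.240941 + 4·0.0085119 = 30.9 ms.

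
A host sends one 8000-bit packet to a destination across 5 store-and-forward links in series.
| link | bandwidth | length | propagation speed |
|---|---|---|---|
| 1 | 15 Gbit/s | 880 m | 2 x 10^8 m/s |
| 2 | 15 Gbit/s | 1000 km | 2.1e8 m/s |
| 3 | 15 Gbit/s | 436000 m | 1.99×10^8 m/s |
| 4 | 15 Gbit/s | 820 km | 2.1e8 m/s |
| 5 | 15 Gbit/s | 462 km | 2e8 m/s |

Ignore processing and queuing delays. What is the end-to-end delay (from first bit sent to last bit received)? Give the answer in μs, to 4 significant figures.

Transmission delay per hop = L/R = 8000/15000000000 = 0.533333 μs; 5 hops → 2.66667 μs.
Propagation delays (d/s per hop): 4.4, 4761.9, 2190.95, 3904.76, 2310 μs; sum = 13172 μs.
End-to-end = 13170 μs.

13170 μs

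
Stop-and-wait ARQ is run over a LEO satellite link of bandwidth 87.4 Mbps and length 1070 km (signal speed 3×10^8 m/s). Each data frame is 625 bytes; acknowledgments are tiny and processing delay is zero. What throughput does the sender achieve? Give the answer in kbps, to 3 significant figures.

t_tx = L/R = 5000/87400000 = 5.72082e-05 s.
t_prop = 1070000/300000000 = 0.00356667 s; RTT = 0.00713333 s.
Cycle = t_tx + RTT = 0.00719054 s.
Throughput = L / cycle = 5000 / 0.00719054 = 695 kbps.

695 kbps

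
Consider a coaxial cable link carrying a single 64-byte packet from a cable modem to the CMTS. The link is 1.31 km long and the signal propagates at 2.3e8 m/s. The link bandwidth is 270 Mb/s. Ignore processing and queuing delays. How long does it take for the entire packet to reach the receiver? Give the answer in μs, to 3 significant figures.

L = 64 × 8 = 512 bits.
Transmission delay = L/R = 512 / 270000000 = 1.8963 μs.
Propagation delay = d/s = 1310 m / 2.3e+08 m/s = 5.69565 μs.
Total = 7.59 μs.

7.59 μs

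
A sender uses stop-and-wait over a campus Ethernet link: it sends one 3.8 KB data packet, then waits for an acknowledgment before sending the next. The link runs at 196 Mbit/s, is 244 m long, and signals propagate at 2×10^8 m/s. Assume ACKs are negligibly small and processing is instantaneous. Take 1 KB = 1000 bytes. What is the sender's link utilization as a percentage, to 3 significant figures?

98.5 %

t_tx = L/R = 30400/196000000 = 0.000155102 s.
t_prop = 244/200000000 = 1.22e-06 s; RTT = 2.44e-06 s.
Cycle = t_tx + RTT = 0.000157542 s.
Utilization = t_tx / cycle = 0.000155102/0.000157542 = 98.5 %.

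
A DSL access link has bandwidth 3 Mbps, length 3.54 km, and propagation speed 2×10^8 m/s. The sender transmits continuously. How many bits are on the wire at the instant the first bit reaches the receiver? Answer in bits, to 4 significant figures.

53.10 bits

Propagation delay = 3540 / 200000000 = 1.77e-05 s.
BDP = R × t_prop = 3000000 × 1.77e-05 = 53.1 bits.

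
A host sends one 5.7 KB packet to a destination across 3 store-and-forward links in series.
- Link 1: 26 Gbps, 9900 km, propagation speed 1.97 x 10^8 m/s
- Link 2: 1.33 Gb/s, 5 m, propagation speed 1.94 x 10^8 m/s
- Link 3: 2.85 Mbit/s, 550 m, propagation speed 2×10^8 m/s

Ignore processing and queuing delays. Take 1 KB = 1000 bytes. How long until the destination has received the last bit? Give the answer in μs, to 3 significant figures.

L = 45600 bits.
Transmission delays (L/R per hop): 1.75385, 34.2857, 16000 μs; sum = 16036 μs.
Propagation delays (d/s per hop): 50253.8, 0.0257732, 2.75 μs; sum = 50256.6 μs.
End-to-end = 66300 μs.

66300 μs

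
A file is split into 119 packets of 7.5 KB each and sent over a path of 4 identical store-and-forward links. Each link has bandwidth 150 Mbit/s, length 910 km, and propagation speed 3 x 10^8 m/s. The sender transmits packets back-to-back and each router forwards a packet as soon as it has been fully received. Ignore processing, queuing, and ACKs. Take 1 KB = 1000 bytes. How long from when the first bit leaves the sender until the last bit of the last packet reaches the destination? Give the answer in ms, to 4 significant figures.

60.93 ms

Per-hop transmission t_tx = L/R = 60000/150000000 = 0.4 ms.
Per-hop propagation t_prop = 910000/300000000 = 3.03333 ms.
Pipeline fill: first packet needs 4·t_tx to clear all hops; remaining 118 packets each add one t_tx.
Total = (4+119-1)·t_tx + 4·t_prop = 122·0.4 + 4·3.03333 = 60.93 ms.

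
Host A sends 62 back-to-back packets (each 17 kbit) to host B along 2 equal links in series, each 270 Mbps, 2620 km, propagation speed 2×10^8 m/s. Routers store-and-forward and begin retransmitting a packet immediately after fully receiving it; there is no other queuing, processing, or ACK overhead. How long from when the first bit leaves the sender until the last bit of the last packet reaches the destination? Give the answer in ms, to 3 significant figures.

Per-hop transmission t_tx = L/R = 17000/270000000 = 0.062963 ms.
Per-hop propagation t_prop = 2620000/200000000 = 13.1 ms.
Pipeline fill: first packet needs 2·t_tx to clear all hops; remaining 61 packets each add one t_tx.
Total = (2+62-1)·t_tx + 2·t_prop = 63·0.062963 + 2·13.1 = 30.2 ms.

30.2 ms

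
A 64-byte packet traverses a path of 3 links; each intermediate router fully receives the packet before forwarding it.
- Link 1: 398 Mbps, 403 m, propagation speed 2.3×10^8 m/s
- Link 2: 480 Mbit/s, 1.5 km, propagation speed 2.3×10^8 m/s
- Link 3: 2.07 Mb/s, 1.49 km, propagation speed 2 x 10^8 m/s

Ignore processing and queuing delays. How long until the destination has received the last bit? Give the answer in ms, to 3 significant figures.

0.265 ms

L = 64 × 8 = 512 bits.
Transmission delays (L/R per hop): 0.00128643, 0.00106667, 0.247343 ms; sum = 0.249696 ms.
Propagation delays (d/s per hop): 0.00175217, 0.00652174, 0.00745 ms; sum = 0.0157239 ms.
End-to-end = 0.265 ms.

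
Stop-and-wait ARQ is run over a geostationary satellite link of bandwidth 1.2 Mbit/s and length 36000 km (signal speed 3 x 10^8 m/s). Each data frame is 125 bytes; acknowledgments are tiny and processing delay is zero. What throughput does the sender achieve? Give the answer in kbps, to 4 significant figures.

4.152 kbps

t_tx = L/R = 1000/1200000 = 0.000833333 s.
t_prop = 36000000/300000000 = 0.12 s; RTT = 0.24 s.
Cycle = t_tx + RTT = 0.240833 s.
Throughput = L / cycle = 1000 / 0.240833 = 4.152 kbps.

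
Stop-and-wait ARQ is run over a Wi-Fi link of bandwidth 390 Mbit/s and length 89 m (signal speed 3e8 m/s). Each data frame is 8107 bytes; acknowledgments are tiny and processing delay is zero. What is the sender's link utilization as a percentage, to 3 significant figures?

99.6 %

t_tx = L/R = 64856/390000000 = 0.000166297 s.
t_prop = 89/300000000 = 2.96667e-07 s; RTT = 5.93333e-07 s.
Cycle = t_tx + RTT = 0.000166891 s.
Utilization = t_tx / cycle = 0.000166297/0.000166891 = 99.6 %.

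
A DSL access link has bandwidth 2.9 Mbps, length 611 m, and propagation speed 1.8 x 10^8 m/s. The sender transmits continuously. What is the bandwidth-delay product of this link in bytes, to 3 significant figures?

1.23 bytes

Propagation delay = 611 / 180000000 = 3.39444e-06 s.
BDP = R × t_prop = 2900000 × 3.39444e-06 = 9.84389 bits.
In bytes: 9.84389/8 = 1.23 bytes.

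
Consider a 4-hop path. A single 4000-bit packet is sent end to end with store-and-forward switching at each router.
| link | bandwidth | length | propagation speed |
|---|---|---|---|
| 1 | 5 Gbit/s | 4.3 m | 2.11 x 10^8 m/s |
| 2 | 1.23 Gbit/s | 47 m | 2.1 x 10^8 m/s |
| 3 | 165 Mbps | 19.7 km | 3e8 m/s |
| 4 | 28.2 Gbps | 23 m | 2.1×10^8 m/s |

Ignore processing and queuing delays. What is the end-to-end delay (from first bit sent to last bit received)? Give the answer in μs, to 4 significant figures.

Transmission delays (L/R per hop): 0.8, 3.25203, 24.2424, 0.141844 μs; sum = 28.4363 μs.
Propagation delays (d/s per hop): 0.0203791, 0.22381, 65.6667, 0.109524 μs; sum = 66.0204 μs.
End-to-end = 94.46 μs.

94.46 μs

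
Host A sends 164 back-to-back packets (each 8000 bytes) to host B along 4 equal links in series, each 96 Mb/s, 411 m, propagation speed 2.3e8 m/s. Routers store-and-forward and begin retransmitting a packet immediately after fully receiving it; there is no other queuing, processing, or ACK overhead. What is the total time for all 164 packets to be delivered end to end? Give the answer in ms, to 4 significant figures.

111.3 ms

Per-hop transmission t_tx = L/R = 64000/96000000 = 0.666667 ms.
Per-hop propagation t_prop = 411/2.3e+08 = 0.00178696 ms.
Pipeline fill: first packet needs 4·t_tx to clear all hops; remaining 163 packets each add one t_tx.
Total = (4+164-1)·t_tx + 4·t_prop = 167·0.666667 + 4·0.00178696 = 111.3 ms.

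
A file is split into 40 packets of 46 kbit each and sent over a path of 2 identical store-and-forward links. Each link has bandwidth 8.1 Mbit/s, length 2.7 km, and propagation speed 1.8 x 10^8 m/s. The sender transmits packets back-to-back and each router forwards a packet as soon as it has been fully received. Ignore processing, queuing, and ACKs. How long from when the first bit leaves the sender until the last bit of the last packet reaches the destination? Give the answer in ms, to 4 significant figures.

Per-hop transmission t_tx = L/R = 46000/8100000 = 5.67901 ms.
Per-hop propagation t_prop = 2700/180000000 = 0.015 ms.
Pipeline fill: first packet needs 2·t_tx to clear all hops; remaining 39 packets each add one t_tx.
Total = (2+40-1)·t_tx + 2·t_prop = 41·5.67901 + 2·0.015 = 232.9 ms.

232.9 ms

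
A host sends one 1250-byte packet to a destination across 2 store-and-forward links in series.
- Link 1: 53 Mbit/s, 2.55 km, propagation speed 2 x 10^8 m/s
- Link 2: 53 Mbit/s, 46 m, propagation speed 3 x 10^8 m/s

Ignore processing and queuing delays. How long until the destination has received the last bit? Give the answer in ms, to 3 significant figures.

0.390 ms

L = 1250 × 8 = 10000 bits.
Transmission delay per hop = L/R = 10000/53000000 = 0.188679 ms; 2 hops → 0.377358 ms.
Propagation delays (d/s per hop): 0.01275, 0.000153333 ms; sum = 0.0129033 ms.
End-to-end = 0.390 ms.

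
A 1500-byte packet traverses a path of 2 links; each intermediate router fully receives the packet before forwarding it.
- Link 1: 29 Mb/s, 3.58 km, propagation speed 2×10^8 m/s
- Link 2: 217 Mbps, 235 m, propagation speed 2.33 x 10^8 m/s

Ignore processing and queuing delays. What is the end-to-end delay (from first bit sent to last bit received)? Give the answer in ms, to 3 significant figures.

L = 1500 × 8 = 12000 bits.
Transmission delays (L/R per hop): 0.413793, 0.0552995 ms; sum = 0.469093 ms.
Propagation delays (d/s per hop): 0.0179, 0.00100858 ms; sum = 0.0189086 ms.
End-to-end = 0.488 ms.

0.488 ms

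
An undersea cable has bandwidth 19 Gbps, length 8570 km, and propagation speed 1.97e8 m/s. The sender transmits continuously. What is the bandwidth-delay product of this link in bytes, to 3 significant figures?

Propagation delay = 8570000 / 197000000 = 0.0435025 s.
BDP = R × t_prop = 19000000000 × 0.0435025 = 826548000 bits.
In bytes: 826548000/8 = 103000000 bytes.

103000000 bytes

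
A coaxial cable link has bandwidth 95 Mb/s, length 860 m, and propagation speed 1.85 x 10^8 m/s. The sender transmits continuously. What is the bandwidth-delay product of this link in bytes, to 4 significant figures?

55.20 bytes

Propagation delay = 860 / 185000000 = 4.64865e-06 s.
BDP = R × t_prop = 95000000 × 4.64865e-06 = 441.622 bits.
In bytes: 441.622/8 = 55.20 bytes.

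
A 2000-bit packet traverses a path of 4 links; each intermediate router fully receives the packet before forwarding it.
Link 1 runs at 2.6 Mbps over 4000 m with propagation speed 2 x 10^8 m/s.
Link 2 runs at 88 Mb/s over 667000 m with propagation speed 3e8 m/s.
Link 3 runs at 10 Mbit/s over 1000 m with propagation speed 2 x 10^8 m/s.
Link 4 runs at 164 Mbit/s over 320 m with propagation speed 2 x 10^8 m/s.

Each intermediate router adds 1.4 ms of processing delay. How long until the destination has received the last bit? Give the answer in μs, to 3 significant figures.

Transmission delays (L/R per hop): 769.231, 22.7273, 200, 12.1951 μs; sum = 1004.15 μs.
Propagation delays (d/s per hop): 20, 2223.33, 5, 1.6 μs; sum = 2249.93 μs.
Processing at 3 router(s): 3 × 1.4 ms = 4200 μs.
End-to-end = 7450 μs.

7450 μs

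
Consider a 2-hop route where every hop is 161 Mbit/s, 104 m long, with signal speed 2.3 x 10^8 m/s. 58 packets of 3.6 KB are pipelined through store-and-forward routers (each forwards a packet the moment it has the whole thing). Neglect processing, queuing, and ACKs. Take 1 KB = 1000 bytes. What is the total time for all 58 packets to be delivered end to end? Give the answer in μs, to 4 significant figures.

Per-hop transmission t_tx = L/R = 28800/161000000 = 178.882 μs.
Per-hop propagation t_prop = 104/2.3e+08 = 0.452174 μs.
Pipeline fill: first packet needs 2·t_tx to clear all hops; remaining 57 packets each add one t_tx.
Total = (2+58-1)·t_tx + 2·t_prop = 59·178.882 + 2·0.452174 = 10550 μs.

10550 μs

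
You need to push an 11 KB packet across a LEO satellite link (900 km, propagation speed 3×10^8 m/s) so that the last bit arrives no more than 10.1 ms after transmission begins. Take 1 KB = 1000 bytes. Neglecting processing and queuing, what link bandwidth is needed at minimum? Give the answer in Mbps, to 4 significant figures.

12.39 Mbps

L = 88000 bits.
Propagation delay = 900000 / 300000000 = 3 ms.
Transmission budget = 10.1 − 3 = 7.1 ms.
R ≥ L / t_tx = 88000 bits / 0.0071 s = 12.39 Mbps.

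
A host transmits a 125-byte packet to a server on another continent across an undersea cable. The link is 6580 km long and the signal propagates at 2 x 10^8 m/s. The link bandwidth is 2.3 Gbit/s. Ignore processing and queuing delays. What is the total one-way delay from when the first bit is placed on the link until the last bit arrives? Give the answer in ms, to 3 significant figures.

32.9 ms

L = 125 × 8 = 1000 bits.
Transmission delay = L/R = 1000 / 2300000000 = 0.000434783 ms.
Propagation delay = d/s = 6580000 m / 200000000 m/s = 32.9 ms.
Total = 32.9 ms.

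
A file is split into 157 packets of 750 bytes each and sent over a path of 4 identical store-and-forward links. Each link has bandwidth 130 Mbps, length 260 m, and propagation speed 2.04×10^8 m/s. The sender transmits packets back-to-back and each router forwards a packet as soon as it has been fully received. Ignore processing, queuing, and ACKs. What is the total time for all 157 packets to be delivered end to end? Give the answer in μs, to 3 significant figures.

7390 μs

Per-hop transmission t_tx = L/R = 6000/130000000 = 46.1538 μs.
Per-hop propagation t_prop = 260/204000000 = 1.27451 μs.
Pipeline fill: first packet needs 4·t_tx to clear all hops; remaining 156 packets each add one t_tx.
Total = (4+157-1)·t_tx + 4·t_prop = 160·46.1538 + 4·1.27451 = 7390 μs.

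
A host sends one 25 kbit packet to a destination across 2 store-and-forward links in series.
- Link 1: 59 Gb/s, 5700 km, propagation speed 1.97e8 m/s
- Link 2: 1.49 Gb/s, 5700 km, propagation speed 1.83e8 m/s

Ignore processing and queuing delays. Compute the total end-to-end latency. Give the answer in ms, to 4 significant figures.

L = 25000 bits.
Transmission delays (L/R per hop): 0.000423729, 0.0167785 ms; sum = 0.0172023 ms.
Propagation delays (d/s per hop): 28.934, 31.1475 ms; sum = 60.0816 ms.
End-to-end = 60.10 ms.

60.10 ms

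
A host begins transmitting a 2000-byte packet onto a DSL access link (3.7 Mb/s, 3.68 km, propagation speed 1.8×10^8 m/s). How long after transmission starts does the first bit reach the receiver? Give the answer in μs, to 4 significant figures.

First bit experiences only propagation delay: d/s = 3680/180000000 = 20.44 μs.

20.44 μs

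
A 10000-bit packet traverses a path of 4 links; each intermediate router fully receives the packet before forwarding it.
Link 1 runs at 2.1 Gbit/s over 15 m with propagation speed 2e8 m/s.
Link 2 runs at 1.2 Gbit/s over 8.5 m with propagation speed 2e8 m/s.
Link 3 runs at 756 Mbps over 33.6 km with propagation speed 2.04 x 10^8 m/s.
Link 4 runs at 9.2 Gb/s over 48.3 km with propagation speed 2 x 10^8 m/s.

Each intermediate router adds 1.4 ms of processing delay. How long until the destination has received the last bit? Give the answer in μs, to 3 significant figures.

Transmission delays (L/R per hop): 4.7619, 8.33333, 13.2275, 1.08696 μs; sum = 27.4097 μs.
Propagation delays (d/s per hop): 0.075, 0.0425, 164.706, 241.5 μs; sum = 406.323 μs.
Processing at 3 router(s): 3 × 1.4 ms = 4200 μs.
End-to-end = 4630 μs.

4630 μs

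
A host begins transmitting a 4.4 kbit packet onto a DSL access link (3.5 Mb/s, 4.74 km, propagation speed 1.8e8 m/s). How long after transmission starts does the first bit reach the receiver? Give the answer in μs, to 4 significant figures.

First bit experiences only propagation delay: d/s = 4740/180000000 = 26.33 μs.

26.33 μs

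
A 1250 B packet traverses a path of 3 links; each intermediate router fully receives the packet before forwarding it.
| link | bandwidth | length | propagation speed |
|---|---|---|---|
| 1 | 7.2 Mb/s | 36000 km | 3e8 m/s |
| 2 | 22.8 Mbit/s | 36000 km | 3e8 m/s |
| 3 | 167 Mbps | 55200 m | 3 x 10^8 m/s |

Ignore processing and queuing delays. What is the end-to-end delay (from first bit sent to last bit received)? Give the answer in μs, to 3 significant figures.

242000 μs

L = 1250 × 8 = 10000 bits.
Transmission delays (L/R per hop): 1388.89, 438.596, 59.8802 μs; sum = 1887.37 μs.
Propagation delays (d/s per hop): 120000, 120000, 184 μs; sum = 240184 μs.
End-to-end = 242000 μs.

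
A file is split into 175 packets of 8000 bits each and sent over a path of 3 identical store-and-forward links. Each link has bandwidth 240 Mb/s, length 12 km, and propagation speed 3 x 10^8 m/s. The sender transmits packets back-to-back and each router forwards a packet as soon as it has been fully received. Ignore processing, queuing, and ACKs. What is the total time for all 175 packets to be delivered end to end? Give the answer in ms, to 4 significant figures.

Per-hop transmission t_tx = L/R = 8000/240000000 = 0.0333333 ms.
Per-hop propagation t_prop = 12000/300000000 = 0.04 ms.
Pipeline fill: first packet needs 3·t_tx to clear all hops; remaining 174 packets each add one t_tx.
Total = (3+175-1)·t_tx + 3·t_prop = 177·0.0333333 + 3·0.04 = 6.020 ms.

6.020 ms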